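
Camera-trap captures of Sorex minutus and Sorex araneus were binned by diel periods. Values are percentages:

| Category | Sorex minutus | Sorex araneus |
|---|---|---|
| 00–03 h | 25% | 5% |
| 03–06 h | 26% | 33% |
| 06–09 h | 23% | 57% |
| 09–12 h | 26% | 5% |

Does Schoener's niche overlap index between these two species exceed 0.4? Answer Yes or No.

Convert percentages to proportions (divide by 100).
Σ|p₁ᵢ − p₂ᵢ| = 0.20 + 0.07 + 0.34 + 0.21 = 0.82
D = 1 − ½ × 0.82 = 1 − 0.410 = 0.5900
D = 0.5900 > 0.4 → Yes.

Yes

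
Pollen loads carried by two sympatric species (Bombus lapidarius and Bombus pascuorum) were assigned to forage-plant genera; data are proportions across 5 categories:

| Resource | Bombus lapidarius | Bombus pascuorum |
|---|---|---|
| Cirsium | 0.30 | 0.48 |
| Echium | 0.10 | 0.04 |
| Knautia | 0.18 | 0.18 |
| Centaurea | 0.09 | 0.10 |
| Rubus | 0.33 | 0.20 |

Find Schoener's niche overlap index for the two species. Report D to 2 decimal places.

0.81

Σ|p₁ᵢ − p₂ᵢ| = 0.18 + 0.06 + 0.00 + 0.01 + 0.13 = 0.38
D = 1 − ½ × 0.38 = 1 − 0.190 = 0.8100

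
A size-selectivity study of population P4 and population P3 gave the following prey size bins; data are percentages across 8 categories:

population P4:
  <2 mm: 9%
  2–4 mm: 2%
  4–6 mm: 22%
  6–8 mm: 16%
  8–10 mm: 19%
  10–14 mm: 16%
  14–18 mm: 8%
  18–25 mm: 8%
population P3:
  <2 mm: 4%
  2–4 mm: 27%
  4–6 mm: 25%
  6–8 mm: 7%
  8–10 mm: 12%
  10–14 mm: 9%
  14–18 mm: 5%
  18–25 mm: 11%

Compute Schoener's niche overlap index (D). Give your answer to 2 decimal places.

0.69

Convert percentages to proportions (divide by 100).
Σ|p₁ᵢ − p₂ᵢ| = 0.05 + 0.25 + 0.03 + 0.09 + 0.07 + 0.07 + 0.03 + 0.03 = 0.62
D = 1 − ½ × 0.62 = 1 − 0.310 = 0.6900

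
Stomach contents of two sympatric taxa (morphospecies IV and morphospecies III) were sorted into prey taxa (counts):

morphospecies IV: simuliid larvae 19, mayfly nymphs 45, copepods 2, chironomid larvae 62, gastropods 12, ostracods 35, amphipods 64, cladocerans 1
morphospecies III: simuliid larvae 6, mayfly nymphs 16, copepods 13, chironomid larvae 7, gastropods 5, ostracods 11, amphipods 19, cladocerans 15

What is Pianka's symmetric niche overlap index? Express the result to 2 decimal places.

0.78

Proportions for morphospecies IV (n=240): 19/240=0.0792, 45/240=0.1875, 2/240=0.0083, 62/240=0.2583, 12/240=0.0500, 35/240=0.1458, 64/240=0.2667, 1/240=0.0042
Proportions for morphospecies III (n=92): 6/92=0.0652, 16/92=0.1739, 13/92=0.1413, 7/92=0.0761, 5/92=0.0543, 11/92=0.1196, 19/92=0.2065, 15/92=0.1630
Σ p₁ᵢp₂ᵢ = 0.005164 + 0.032606 + 0.001173 + 0.019657 + 0.002715 + 0.017438 + 0.055074 + 0.000685 = 0.134512
Σp_1ᵢ² = 0.0792² + 0.1875² + 0.0083² + 0.2583² + 0.0500² + 0.1458² + 0.2667² + 0.0042² = 0.006273 + 0.035156 + 0.000069 + 0.066719 + 0.002500 + 0.021258 + 0.071129 + 0.000018 = 0.203122
Σp_2ᵢ² = 0.0652² + 0.1739² + 0.1413² + 0.0761² + 0.0543² + 0.1196² + 0.2065² + 0.1630² = 0.004251 + 0.030241 + 0.019966 + 0.005791 + 0.002948 + 0.014304 + 0.042642 + 0.026569 = 0.146712
O = 0.134512 / √(0.203122 × 0.146712) = 0.134512 / 0.1726280 = 0.7792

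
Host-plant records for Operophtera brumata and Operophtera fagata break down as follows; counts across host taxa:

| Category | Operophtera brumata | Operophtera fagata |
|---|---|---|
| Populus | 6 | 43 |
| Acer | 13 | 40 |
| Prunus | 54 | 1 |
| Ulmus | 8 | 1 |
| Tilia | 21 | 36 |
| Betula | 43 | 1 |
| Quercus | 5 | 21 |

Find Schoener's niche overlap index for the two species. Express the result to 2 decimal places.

0.32

Proportions for Operophtera brumata (n=150): 6/150=0.0400, 13/150=0.0867, 54/150=0.3600, 8/150=0.0533, 21/150=0.1400, 43/150=0.2867, 5/150=0.0333
Proportions for Operophtera fagata (n=143): 43/143=0.3007, 40/143=0.2797, 1/143=0.0070, 1/143=0.0070, 36/143=0.2517, 1/143=0.0070, 21/143=0.1469
Σ|p₁ᵢ − p₂ᵢ| = 0.2607 + 0.1930 + 0.3530 + 0.0463 + 0.1117 + 0.2797 + 0.1136 = 1.3580
D = 1 − ½ × 1.3580 = 1 − 0.67900 = 0.32100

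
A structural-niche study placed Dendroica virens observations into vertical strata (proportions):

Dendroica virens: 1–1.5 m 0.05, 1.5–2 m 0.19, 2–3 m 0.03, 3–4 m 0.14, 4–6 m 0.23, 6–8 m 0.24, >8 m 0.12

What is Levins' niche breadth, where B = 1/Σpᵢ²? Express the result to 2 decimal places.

Σpᵢ² = 0.05² + 0.19² + 0.03² + 0.14² + 0.23² + 0.24² + 0.12² = 0.0025 + 0.0361 + 0.0009 + 0.0196 + 0.0529 + 0.0576 + 0.0144 = 0.1840
B = 1 / 0.1840 = 5.4348

5.43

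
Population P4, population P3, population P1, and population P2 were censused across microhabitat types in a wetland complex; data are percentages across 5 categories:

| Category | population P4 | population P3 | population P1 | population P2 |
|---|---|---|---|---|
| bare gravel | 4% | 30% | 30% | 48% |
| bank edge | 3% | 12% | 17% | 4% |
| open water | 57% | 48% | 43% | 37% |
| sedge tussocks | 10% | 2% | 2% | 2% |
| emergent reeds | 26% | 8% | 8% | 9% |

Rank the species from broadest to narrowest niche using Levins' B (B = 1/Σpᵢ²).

Convert percentages to proportions (divide by 100).
Σp_P4ᵢ² = 0.04² + 0.03² + 0.57² + 0.10² + 0.26² = 0.0016 + 0.0009 + 0.3249 + 0.0100 + 0.0676 = 0.4050
B_P4 = 1 / 0.4050 = 2.4691
Σp_P3ᵢ² = 0.30² + 0.12² + 0.48² + 0.02² + 0.08² = 0.0900 + 0.0144 + 0.2304 + 0.0004 + 0.0064 = 0.3416
B_P3 = 1 / 0.3416 = 2.9274
Σp_P1ᵢ² = 0.30² + 0.17² + 0.43² + 0.02² + 0.08² = 0.0900 + 0.0289 + 0.1849 + 0.0004 + 0.0064 = 0.3106
B_P1 = 1 / 0.3106 = 3.2196
Σp_P2ᵢ² = 0.48² + 0.04² + 0.37² + 0.02² + 0.09² = 0.2304 + 0.0016 + 0.1369 + 0.0004 + 0.0081 = 0.3774
B_P2 = 1 / 0.3774 = 2.6497
Ranking by B (broadest → narrowest): population P1 (3.22) > population P3 (2.93) > population P2 (2.65) > population P4 (2.47)

population P1 > population P3 > population P2 > population P4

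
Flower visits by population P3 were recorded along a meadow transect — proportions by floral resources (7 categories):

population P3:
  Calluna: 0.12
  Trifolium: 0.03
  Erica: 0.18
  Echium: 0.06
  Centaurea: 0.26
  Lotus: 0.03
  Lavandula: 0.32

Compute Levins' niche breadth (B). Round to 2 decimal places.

Σpᵢ² = 0.12² + 0.03² + 0.18² + 0.06² + 0.26² + 0.03² + 0.32² = 0.0144 + 0.0009 + 0.0324 + 0.0036 + 0.0676 + 0.0009 + 0.1024 = 0.2222
B = 1 / 0.2222 = 4.5005

4.50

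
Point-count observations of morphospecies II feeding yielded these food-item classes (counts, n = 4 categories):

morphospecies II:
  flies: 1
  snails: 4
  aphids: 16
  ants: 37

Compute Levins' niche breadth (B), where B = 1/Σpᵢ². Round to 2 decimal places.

2.05

Proportions for morphospecies II (n=58): 1/58=0.0172, 4/58=0.0690, 16/58=0.2759, 37/58=0.6379
Σpᵢ² = 0.0172² + 0.0690² + 0.2759² + 0.6379² = 0.000296 + 0.004761 + 0.076121 + 0.406916 = 0.488094
B = 1 / 0.488094 = 2.0488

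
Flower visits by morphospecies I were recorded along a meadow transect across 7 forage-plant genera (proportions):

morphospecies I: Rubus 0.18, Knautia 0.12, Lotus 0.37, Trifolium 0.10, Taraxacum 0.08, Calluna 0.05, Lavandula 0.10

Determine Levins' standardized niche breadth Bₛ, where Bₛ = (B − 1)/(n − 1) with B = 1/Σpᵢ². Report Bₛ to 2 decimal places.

0.62

Σpᵢ² = 0.18² + 0.12² + 0.37² + 0.10² + 0.08² + 0.05² + 0.10² = 0.0324 + 0.0144 + 0.1369 + 0.0100 + 0.0064 + 0.0025 + 0.0100 = 0.2126
B = 1 / 0.2126 = 4.7037
Bₛ = (B − 1)/(n − 1) = (4.7037 − 1)/(7 − 1) = 3.7037/6 = 0.6173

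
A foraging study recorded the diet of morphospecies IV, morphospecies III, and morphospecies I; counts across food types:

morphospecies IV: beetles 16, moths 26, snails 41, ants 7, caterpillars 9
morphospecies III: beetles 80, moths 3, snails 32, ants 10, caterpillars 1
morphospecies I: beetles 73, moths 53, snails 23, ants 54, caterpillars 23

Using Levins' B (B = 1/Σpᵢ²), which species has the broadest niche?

morphospecies I

Proportions for morphospecies IV (n=99): 16/99=0.1616, 26/99=0.2626, 41/99=0.4141, 7/99=0.0707, 9/99=0.0909
Proportions for morphospecies III (n=126): 80/126=0.6349, 3/126=0.0238, 32/126=0.2540, 10/126=0.0794, 1/126=0.0079
Proportions for morphospecies I (n=226): 73/226=0.3230, 53/226=0.2345, 23/226=0.1018, 54/226=0.2389, 23/226=0.1018
Σp_IVᵢ² = 0.1616² + 0.2626² + 0.4141² + 0.0707² + 0.0909² = 0.026115 + 0.068959 + 0.171479 + 0.004998 + 0.008263 = 0.279814
B_IV = 1 / 0.279814 = 3.5738
Σp_IIIᵢ² = 0.6349² + 0.0238² + 0.2540² + 0.0794² + 0.0079² = 0.403098 + 0.000566 + 0.064516 + 0.006304 + 0.000062 = 0.474546
B_III = 1 / 0.474546 = 2.1073
Σp_Iᵢ² = 0.3230² + 0.2345² + 0.1018² + 0.2389² + 0.1018² = 0.104329 + 0.054990 + 0.010363 + 0.057073 + 0.010363 = 0.237118
B_I = 1 / 0.237118 = 4.2173
Highest B → broadest niche (most generalist): morphospecies I (B = 4.22).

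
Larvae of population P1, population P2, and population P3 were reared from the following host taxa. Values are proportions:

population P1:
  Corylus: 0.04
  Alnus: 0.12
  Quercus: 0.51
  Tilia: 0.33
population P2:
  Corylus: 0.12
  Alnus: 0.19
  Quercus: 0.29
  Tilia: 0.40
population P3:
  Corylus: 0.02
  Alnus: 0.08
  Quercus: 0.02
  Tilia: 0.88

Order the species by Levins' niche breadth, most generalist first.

Σp_P1ᵢ² = 0.04² + 0.12² + 0.51² + 0.33² = 0.0016 + 0.0144 + 0.2601 + 0.1089 = 0.3850
B_P1 = 1 / 0.3850 = 2.5974
Σp_P2ᵢ² = 0.12² + 0.19² + 0.29² + 0.40² = 0.0144 + 0.0361 + 0.0841 + 0.1600 = 0.2946
B_P2 = 1 / 0.2946 = 3.3944
Σp_P3ᵢ² = 0.02² + 0.08² + 0.02² + 0.88² = 0.0004 + 0.0064 + 0.0004 + 0.7744 = 0.7816
B_P3 = 1 / 0.7816 = 1.2794
Ranking by B (broadest → narrowest): population P2 (3.39) > population P1 (2.60) > population P3 (1.28)

population P2 > population P1 > population P3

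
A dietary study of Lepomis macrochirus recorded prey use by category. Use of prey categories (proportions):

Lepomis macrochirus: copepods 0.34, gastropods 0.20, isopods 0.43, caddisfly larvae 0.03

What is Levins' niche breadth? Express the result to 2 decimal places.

Σpᵢ² = 0.34² + 0.20² + 0.43² + 0.03² = 0.1156 + 0.0400 + 0.1849 + 0.0009 = 0.3414
B = 1 / 0.3414 = 2.9291

2.93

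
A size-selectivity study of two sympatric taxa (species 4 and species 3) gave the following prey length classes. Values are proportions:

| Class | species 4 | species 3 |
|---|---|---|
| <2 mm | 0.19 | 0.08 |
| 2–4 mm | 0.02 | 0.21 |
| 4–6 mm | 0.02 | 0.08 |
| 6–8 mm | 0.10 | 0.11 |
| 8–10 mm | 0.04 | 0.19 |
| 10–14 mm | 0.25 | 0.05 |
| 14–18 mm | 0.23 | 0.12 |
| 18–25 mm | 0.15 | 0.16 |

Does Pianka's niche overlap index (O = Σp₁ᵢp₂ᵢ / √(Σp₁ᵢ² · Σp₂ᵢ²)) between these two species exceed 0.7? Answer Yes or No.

No

Σ p₁ᵢp₂ᵢ = 0.0152 + 0.0042 + 0.0016 + 0.0110 + 0.0076 + 0.0125 + 0.0276 + 0.0240 = 0.1037
Σp_1ᵢ² = 0.19² + 0.02² + 0.02² + 0.10² + 0.04² + 0.25² + 0.23² + 0.15² = 0.0361 + 0.0004 + 0.0004 + 0.0100 + 0.0016 + 0.0625 + 0.0529 + 0.0225 = 0.1864
Σp_2ᵢ² = 0.08² + 0.21² + 0.08² + 0.11² + 0.19² + 0.05² + 0.12² + 0.16² = 0.0064 + 0.0441 + 0.0064 + 0.0121 + 0.0361 + 0.0025 + 0.0144 + 0.0256 = 0.1476
O = 0.1037 / √(0.1864 × 0.1476) = 0.1037 / 0.16587 = 0.6252
O = 0.6252 < 0.7 → No.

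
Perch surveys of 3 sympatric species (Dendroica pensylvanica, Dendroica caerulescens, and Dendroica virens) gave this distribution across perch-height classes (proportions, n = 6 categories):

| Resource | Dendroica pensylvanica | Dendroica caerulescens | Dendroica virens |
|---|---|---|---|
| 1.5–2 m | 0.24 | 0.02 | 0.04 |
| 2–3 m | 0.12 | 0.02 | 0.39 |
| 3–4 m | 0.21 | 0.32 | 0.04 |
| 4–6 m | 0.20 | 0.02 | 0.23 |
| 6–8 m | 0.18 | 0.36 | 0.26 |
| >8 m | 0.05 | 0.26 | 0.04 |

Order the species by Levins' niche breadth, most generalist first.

Σp_pensᵢ² = 0.24² + 0.12² + 0.21² + 0.20² + 0.18² + 0.05² = 0.0576 + 0.0144 + 0.0441 + 0.0400 + 0.0324 + 0.0025 = 0.1910
B_pens = 1 / 0.1910 = 5.2356
Σp_caerᵢ² = 0.02² + 0.02² + 0.32² + 0.02² + 0.36² + 0.26² = 0.0004 + 0.0004 + 0.1024 + 0.0004 + 0.1296 + 0.0676 = 0.3008
B_caer = 1 / 0.3008 = 3.3245
Σp_vireᵢ² = 0.04² + 0.39² + 0.04² + 0.23² + 0.26² + 0.04² = 0.0016 + 0.1521 + 0.0016 + 0.0529 + 0.0676 + 0.0016 = 0.2774
B_vire = 1 / 0.2774 = 3.6049
Ranking by B (broadest → narrowest): Dendroica pensylvanica (5.24) > Dendroica virens (3.60) > Dendroica caerulescens (3.32)

Dendroica pensylvanica > Dendroica virens > Dendroica caerulescens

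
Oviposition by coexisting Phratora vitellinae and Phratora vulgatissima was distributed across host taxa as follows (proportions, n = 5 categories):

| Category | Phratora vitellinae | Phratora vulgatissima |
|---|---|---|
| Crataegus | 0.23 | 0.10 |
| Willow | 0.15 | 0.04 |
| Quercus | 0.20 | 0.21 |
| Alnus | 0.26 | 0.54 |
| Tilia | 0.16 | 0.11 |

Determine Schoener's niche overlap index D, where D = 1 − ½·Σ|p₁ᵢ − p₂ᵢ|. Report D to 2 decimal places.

0.71

Σ|p₁ᵢ − p₂ᵢ| = 0.13 + 0.11 + 0.01 + 0.28 + 0.05 = 0.58
D = 1 − ½ × 0.58 = 1 − 0.290 = 0.7100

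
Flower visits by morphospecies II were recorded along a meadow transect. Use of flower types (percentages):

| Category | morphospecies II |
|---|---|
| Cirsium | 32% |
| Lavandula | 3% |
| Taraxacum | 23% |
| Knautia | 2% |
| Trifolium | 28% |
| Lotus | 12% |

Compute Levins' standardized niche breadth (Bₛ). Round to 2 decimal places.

Convert percentages to proportions (divide by 100).
Σpᵢ² = 0.32² + 0.03² + 0.23² + 0.02² + 0.28² + 0.12² = 0.1024 + 0.0009 + 0.0529 + 0.0004 + 0.0784 + 0.0144 = 0.2494
B = 1 / 0.2494 = 4.0096
Bₛ = (B − 1)/(n − 1) = (4.0096 − 1)/(6 − 1) = 3.0096/5 = 0.6019

0.60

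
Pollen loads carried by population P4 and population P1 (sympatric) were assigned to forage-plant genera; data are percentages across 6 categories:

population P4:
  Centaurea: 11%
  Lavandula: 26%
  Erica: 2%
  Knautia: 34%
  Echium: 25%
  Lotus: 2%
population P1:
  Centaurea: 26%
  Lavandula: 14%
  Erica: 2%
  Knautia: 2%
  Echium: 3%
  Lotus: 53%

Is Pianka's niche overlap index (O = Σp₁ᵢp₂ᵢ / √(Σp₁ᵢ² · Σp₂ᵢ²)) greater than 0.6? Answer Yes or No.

No

Convert percentages to proportions (divide by 100).
Σ p₁ᵢp₂ᵢ = 0.0286 + 0.0364 + 0.0004 + 0.0068 + 0.0075 + 0.0106 = 0.0903
Σp_1ᵢ² = 0.11² + 0.26² + 0.02² + 0.34² + 0.25² + 0.02² = 0.0121 + 0.0676 + 0.0004 + 0.1156 + 0.0625 + 0.0004 = 0.2586
Σp_2ᵢ² = 0.26² + 0.14² + 0.02² + 0.02² + 0.03² + 0.53² = 0.0676 + 0.0196 + 0.0004 + 0.0004 + 0.0009 + 0.2809 = 0.3698
O = 0.0903 / √(0.2586 × 0.3698) = 0.0903 / 0.30924 = 0.2920
O = 0.2920 < 0.6 → No.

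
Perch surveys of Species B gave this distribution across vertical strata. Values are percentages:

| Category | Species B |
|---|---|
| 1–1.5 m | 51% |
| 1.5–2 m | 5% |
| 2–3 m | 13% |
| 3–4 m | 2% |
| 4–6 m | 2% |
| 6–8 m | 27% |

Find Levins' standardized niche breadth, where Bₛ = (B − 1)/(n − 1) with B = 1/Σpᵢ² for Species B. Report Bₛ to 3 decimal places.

Convert percentages to proportions (divide by 100).
Σpᵢ² = 0.51² + 0.05² + 0.13² + 0.02² + 0.02² + 0.27² = 0.2601 + 0.0025 + 0.0169 + 0.0004 + 0.0004 + 0.0729 = 0.3532
B = 1 / 0.3532 = 2.83126
Bₛ = (B − 1)/(n − 1) = (2.83126 − 1)/(6 − 1) = 1.83126/5 = 0.36625

0.366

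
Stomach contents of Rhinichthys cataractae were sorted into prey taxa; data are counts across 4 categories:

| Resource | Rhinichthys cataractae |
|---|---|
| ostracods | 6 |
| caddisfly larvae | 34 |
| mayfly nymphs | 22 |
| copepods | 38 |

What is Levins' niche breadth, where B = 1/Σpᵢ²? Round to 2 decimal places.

Proportions for Rhinichthys cataractae (n=100): 6/100=0.0600, 34/100=0.3400, 22/100=0.2200, 38/100=0.3800
Σpᵢ² = 0.0600² + 0.3400² + 0.2200² + 0.3800² = 0.003600 + 0.115600 + 0.048400 + 0.144400 = 0.312000
B = 1 / 0.312000 = 3.2051

3.21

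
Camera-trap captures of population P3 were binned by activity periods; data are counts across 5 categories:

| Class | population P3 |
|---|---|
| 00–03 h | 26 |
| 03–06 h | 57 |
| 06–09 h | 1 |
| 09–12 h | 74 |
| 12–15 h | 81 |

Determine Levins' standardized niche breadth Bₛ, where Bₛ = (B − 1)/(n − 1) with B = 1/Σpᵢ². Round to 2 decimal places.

0.64

Proportions for population P3 (n=239): 26/239=0.1088, 57/239=0.2385, 1/239=0.0042, 74/239=0.3096, 81/239=0.3389
Σpᵢ² = 0.1088² + 0.2385² + 0.0042² + 0.3096² + 0.3389² = 0.011837 + 0.056882 + 0.000018 + 0.095852 + 0.114853 = 0.279442
B = 1 / 0.279442 = 3.5786
Bₛ = (B − 1)/(n − 1) = (3.5786 − 1)/(5 − 1) = 2.5786/4 = 0.6447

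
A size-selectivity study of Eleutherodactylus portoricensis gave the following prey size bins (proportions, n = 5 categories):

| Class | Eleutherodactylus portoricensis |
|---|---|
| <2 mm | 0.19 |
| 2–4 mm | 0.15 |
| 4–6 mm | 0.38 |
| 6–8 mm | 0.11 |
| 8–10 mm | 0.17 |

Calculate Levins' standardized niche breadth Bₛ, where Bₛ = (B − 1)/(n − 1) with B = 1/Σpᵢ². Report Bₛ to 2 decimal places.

Σpᵢ² = 0.19² + 0.15² + 0.38² + 0.11² + 0.17² = 0.0361 + 0.0225 + 0.1444 + 0.0121 + 0.0289 = 0.2440
B = 1 / 0.2440 = 4.0984
Bₛ = (B − 1)/(n − 1) = (4.0984 − 1)/(5 − 1) = 3.0984/4 = 0.7746

0.77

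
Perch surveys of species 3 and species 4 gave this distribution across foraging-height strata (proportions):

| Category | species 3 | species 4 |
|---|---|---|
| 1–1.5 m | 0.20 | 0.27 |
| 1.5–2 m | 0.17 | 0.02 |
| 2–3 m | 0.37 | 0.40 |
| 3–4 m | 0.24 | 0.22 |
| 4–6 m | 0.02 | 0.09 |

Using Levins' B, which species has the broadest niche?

species 3

Σp_3ᵢ² = 0.20² + 0.17² + 0.37² + 0.24² + 0.02² = 0.0400 + 0.0289 + 0.1369 + 0.0576 + 0.0004 = 0.2638
B_3 = 1 / 0.2638 = 3.7908
Σp_4ᵢ² = 0.27² + 0.02² + 0.40² + 0.22² + 0.09² = 0.0729 + 0.0004 + 0.1600 + 0.0484 + 0.0081 = 0.2898
B_4 = 1 / 0.2898 = 3.4507
Highest B → broadest niche (most generalist): species 3 (B = 3.79).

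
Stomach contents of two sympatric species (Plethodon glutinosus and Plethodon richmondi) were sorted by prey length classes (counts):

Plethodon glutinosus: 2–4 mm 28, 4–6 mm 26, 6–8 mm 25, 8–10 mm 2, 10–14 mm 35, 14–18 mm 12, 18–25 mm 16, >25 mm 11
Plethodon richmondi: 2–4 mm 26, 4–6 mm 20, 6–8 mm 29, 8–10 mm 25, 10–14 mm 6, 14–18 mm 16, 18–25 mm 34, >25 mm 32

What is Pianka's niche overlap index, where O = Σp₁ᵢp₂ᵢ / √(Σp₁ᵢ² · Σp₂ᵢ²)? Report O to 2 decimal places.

0.76

Proportions for Plethodon glutinosus (n=155): 28/155=0.1806, 26/155=0.1677, 25/155=0.1613, 2/155=0.0129, 35/155=0.2258, 12/155=0.0774, 16/155=0.1032, 11/155=0.0710
Proportions for Plethodon richmondi (n=188): 26/188=0.1383, 20/188=0.1064, 29/188=0.1543, 25/188=0.1330, 6/188=0.0319, 16/188=0.0851, 34/188=0.1809, 32/188=0.1702
Σ p₁ᵢp₂ᵢ = 0.024977 + 0.017843 + 0.024889 + 0.001716 + 0.007203 + 0.006587 + 0.018669 + 0.012084 = 0.113968
Σp_1ᵢ² = 0.1806² + 0.1677² + 0.1613² + 0.0129² + 0.2258² + 0.0774² + 0.1032² + 0.0710² = 0.032616 + 0.028123 + 0.026018 + 0.000166 + 0.050986 + 0.005991 + 0.010650 + 0.005041 = 0.159591
Σp_2ᵢ² = 0.1383² + 0.1064² + 0.1543² + 0.1330² + 0.0319² + 0.0851² + 0.1809² + 0.1702² = 0.019127 + 0.011321 + 0.023808 + 0.017689 + 0.001018 + 0.007242 + 0.032725 + 0.028968 = 0.141898
O = 0.113968 / √(0.159591 × 0.141898) = 0.113968 / 0.1504847 = 0.7573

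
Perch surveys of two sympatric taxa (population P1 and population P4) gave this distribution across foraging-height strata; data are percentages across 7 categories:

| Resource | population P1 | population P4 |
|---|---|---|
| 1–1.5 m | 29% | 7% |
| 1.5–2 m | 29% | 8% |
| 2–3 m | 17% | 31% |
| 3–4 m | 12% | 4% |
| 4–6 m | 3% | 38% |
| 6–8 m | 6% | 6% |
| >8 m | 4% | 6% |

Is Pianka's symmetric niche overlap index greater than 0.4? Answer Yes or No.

Yes

Convert percentages to proportions (divide by 100).
Σ p₁ᵢp₂ᵢ = 0.0203 + 0.0232 + 0.0527 + 0.0048 + 0.0114 + 0.0036 + 0.0024 = 0.1184
Σp_1ᵢ² = 0.29² + 0.29² + 0.17² + 0.12² + 0.03² + 0.06² + 0.04² = 0.0841 + 0.0841 + 0.0289 + 0.0144 + 0.0009 + 0.0036 + 0.0016 = 0.2176
Σp_2ᵢ² = 0.07² + 0.08² + 0.31² + 0.04² + 0.38² + 0.06² + 0.06² = 0.0049 + 0.0064 + 0.0961 + 0.0016 + 0.1444 + 0.0036 + 0.0036 = 0.2606
O = 0.1184 / √(0.2176 × 0.2606) = 0.1184 / 0.23813 = 0.4972
O = 0.4972 > 0.4 → Yes.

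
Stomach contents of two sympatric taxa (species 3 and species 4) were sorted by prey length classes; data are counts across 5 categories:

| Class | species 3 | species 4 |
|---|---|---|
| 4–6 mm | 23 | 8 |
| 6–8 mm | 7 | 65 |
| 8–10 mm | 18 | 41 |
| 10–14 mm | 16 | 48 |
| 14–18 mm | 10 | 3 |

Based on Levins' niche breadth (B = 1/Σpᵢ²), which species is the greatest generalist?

species 3

Proportions for species 3 (n=74): 23/74=0.3108, 7/74=0.0946, 18/74=0.2432, 16/74=0.2162, 10/74=0.1351
Proportions for species 4 (n=165): 8/165=0.0485, 65/165=0.3939, 41/165=0.2485, 48/165=0.2909, 3/165=0.0182
Σp_3ᵢ² = 0.3108² + 0.0946² + 0.2432² + 0.2162² + 0.1351² = 0.096597 + 0.008949 + 0.059146 + 0.046742 + 0.018252 = 0.229686
B_3 = 1 / 0.229686 = 4.3538
Σp_4ᵢ² = 0.0485² + 0.3939² + 0.2485² + 0.2909² + 0.0182² = 0.002352 + 0.155157 + 0.061752 + 0.084623 + 0.000331 = 0.304215
B_4 = 1 / 0.304215 = 3.2871
Highest B → broadest niche (most generalist): species 3 (B = 4.35).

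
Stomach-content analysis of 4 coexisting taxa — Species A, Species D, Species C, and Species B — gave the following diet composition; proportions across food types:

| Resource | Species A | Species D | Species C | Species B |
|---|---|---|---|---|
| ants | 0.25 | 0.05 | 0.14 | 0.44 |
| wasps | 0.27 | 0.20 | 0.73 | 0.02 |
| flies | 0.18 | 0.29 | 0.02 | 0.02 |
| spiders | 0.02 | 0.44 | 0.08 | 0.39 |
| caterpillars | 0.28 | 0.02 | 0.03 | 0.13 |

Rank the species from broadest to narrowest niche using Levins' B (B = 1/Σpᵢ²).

Σp_Aᵢ² = 0.25² + 0.27² + 0.18² + 0.02² + 0.28² = 0.0625 + 0.0729 + 0.0324 + 0.0004 + 0.0784 = 0.2466
B_A = 1 / 0.2466 = 4.0552
Σp_Dᵢ² = 0.05² + 0.20² + 0.29² + 0.44² + 0.02² = 0.0025 + 0.0400 + 0.0841 + 0.1936 + 0.0004 = 0.3206
B_D = 1 / 0.3206 = 3.1192
Σp_Cᵢ² = 0.14² + 0.73² + 0.02² + 0.08² + 0.03² = 0.0196 + 0.5329 + 0.0004 + 0.0064 + 0.0009 = 0.5602
B_C = 1 / 0.5602 = 1.7851
Σp_Bᵢ² = 0.44² + 0.02² + 0.02² + 0.39² + 0.13² = 0.1936 + 0.0004 + 0.0004 + 0.1521 + 0.0169 = 0.3634
B_B = 1 / 0.3634 = 2.7518
Ranking by B (broadest → narrowest): Species A (4.06) > Species D (3.12) > Species B (2.75) > Species C (1.79)

Species A > Species D > Species B > Species C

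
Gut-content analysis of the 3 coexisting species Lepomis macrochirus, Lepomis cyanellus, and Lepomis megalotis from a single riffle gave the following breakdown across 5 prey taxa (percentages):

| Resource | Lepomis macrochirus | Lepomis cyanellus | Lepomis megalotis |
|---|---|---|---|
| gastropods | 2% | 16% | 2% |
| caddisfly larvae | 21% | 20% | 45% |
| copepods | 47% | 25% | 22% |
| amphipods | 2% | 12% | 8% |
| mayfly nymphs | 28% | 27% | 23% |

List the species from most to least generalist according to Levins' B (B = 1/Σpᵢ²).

Lepomis cyanellus > Lepomis megalotis > Lepomis macrochirus

Convert percentages to proportions (divide by 100).
Σp_macrᵢ² = 0.02² + 0.21² + 0.47² + 0.02² + 0.28² = 0.0004 + 0.0441 + 0.2209 + 0.0004 + 0.0784 = 0.3442
B_macr = 1 / 0.3442 = 2.9053
Σp_cyanᵢ² = 0.16² + 0.20² + 0.25² + 0.12² + 0.27² = 0.0256 + 0.0400 + 0.0625 + 0.0144 + 0.0729 = 0.2154
B_cyan = 1 / 0.2154 = 4.6425
Σp_megaᵢ² = 0.02² + 0.45² + 0.22² + 0.08² + 0.23² = 0.0004 + 0.2025 + 0.0484 + 0.0064 + 0.0529 = 0.3106
B_mega = 1 / 0.3106 = 3.2196
Ranking by B (broadest → narrowest): Lepomis cyanellus (4.64) > Lepomis megalotis (3.22) > Lepomis macrochirus (2.91)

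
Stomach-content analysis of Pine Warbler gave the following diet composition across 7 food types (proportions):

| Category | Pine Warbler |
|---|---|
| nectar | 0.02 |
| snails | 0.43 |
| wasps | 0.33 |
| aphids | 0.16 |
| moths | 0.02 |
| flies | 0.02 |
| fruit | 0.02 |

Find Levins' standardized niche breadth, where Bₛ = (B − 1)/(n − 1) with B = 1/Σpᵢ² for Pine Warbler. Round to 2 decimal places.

0.35

Σpᵢ² = 0.02² + 0.43² + 0.33² + 0.16² + 0.02² + 0.02² + 0.02² = 0.0004 + 0.1849 + 0.1089 + 0.0256 + 0.0004 + 0.0004 + 0.0004 = 0.3210
B = 1 / 0.3210 = 3.1153
Bₛ = (B − 1)/(n − 1) = (3.1153 − 1)/(7 − 1) = 2.1153/6 = 0.3526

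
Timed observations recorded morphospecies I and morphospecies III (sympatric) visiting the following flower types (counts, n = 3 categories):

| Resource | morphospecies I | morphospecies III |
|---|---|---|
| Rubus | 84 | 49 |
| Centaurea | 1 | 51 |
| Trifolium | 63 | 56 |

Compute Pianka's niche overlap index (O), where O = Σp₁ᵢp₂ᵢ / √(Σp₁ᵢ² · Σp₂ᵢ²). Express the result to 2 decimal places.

Proportions for morphospecies I (n=148): 84/148=0.5676, 1/148=0.0068, 63/148=0.4257
Proportions for morphospecies III (n=156): 49/156=0.3141, 51/156=0.3269, 56/156=0.3590
Σ p₁ᵢp₂ᵢ = 0.178283 + 0.002223 + 0.152826 = 0.333332
Σp_1ᵢ² = 0.5676² + 0.0068² + 0.4257² = 0.322170 + 0.000046 + 0.181220 = 0.503436
Σp_2ᵢ² = 0.3141² + 0.3269² + 0.3590² = 0.098659 + 0.106864 + 0.128881 = 0.334404
O = 0.333332 / √(0.503436 × 0.334404) = 0.333332 / 0.4103060 = 0.8124

0.81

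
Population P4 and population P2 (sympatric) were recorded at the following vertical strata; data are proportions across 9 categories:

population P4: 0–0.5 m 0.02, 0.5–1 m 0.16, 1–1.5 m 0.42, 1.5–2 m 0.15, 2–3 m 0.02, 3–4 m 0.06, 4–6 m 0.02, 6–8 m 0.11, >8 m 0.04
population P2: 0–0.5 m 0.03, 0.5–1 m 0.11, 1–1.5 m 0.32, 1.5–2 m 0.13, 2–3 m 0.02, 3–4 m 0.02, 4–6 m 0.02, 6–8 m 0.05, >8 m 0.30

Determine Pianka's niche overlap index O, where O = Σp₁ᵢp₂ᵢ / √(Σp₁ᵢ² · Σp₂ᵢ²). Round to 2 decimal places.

Σ p₁ᵢp₂ᵢ = 0.0006 + 0.0176 + 0.1344 + 0.0195 + 0.0004 + 0.0012 + 0.0004 + 0.0055 + 0.0120 = 0.1916
Σp_1ᵢ² = 0.02² + 0.16² + 0.42² + 0.15² + 0.02² + 0.06² + 0.02² + 0.11² + 0.04² = 0.0004 + 0.0256 + 0.1764 + 0.0225 + 0.0004 + 0.0036 + 0.0004 + 0.0121 + 0.0016 = 0.2430
Σp_2ᵢ² = 0.03² + 0.11² + 0.32² + 0.13² + 0.02² + 0.02² + 0.02² + 0.05² + 0.30² = 0.0009 + 0.0121 + 0.1024 + 0.0169 + 0.0004 + 0.0004 + 0.0004 + 0.0025 + 0.0900 = 0.2260
O = 0.1916 / √(0.2430 × 0.2260) = 0.1916 / 0.23435 = 0.8176

0.82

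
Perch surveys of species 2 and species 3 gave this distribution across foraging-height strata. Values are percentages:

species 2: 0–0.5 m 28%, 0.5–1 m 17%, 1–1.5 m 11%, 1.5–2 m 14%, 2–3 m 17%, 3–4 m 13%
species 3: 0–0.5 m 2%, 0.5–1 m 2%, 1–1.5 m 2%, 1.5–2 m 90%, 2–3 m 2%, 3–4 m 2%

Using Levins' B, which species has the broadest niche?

species 2

Convert percentages to proportions (divide by 100).
Σp_2ᵢ² = 0.28² + 0.17² + 0.11² + 0.14² + 0.17² + 0.13² = 0.0784 + 0.0289 + 0.0121 + 0.0196 + 0.0289 + 0.0169 = 0.1848
B_2 = 1 / 0.1848 = 5.4113
Σp_3ᵢ² = 0.02² + 0.02² + 0.02² + 0.90² + 0.02² + 0.02² = 0.0004 + 0.0004 + 0.0004 + 0.8100 + 0.0004 + 0.0004 = 0.8120
B_3 = 1 / 0.8120 = 1.2315
Highest B → broadest niche (most generalist): species 2 (B = 5.41).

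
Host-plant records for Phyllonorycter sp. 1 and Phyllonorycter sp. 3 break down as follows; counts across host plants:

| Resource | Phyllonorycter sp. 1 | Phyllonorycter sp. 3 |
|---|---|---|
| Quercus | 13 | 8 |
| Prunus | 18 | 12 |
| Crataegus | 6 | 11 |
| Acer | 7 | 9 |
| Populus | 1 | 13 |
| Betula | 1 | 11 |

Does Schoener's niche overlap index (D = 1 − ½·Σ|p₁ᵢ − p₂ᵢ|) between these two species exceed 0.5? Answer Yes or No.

Yes

Proportions for Phyllonorycter sp. 1 (n=46): 13/46=0.2826, 18/46=0.3913, 6/46=0.1304, 7/46=0.1522, 1/46=0.0217, 1/46=0.0217
Proportions for Phyllonorycter sp. 3 (n=64): 8/64=0.1250, 12/64=0.1875, 11/64=0.1719, 9/64=0.1406, 13/64=0.2031, 11/64=0.1719
Σ|p₁ᵢ − p₂ᵢ| = 0.1576 + 0.2038 + 0.0415 + 0.0116 + 0.1814 + 0.1502 = 0.7461
D = 1 − ½ × 0.7461 = 1 − 0.37305 = 0.62695
D = 0.62695 > 0.5 → Yes.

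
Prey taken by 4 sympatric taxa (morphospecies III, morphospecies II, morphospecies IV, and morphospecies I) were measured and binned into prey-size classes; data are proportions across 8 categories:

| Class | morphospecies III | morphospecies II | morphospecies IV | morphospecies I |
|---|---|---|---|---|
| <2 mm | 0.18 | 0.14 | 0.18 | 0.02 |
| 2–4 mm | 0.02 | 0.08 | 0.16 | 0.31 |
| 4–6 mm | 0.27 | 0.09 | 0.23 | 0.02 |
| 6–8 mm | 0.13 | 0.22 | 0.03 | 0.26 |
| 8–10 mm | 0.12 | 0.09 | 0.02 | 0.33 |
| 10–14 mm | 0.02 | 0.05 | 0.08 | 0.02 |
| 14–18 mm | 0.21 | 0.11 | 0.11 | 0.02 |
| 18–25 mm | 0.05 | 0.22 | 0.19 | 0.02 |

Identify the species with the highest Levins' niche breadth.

Σp_IIIᵢ² = 0.18² + 0.02² + 0.27² + 0.13² + 0.12² + 0.02² + 0.21² + 0.05² = 0.0324 + 0.0004 + 0.0729 + 0.0169 + 0.0144 + 0.0004 + 0.0441 + 0.0025 = 0.1840
B_III = 1 / 0.1840 = 5.4348
Σp_IIᵢ² = 0.14² + 0.08² + 0.09² + 0.22² + 0.09² + 0.05² + 0.11² + 0.22² = 0.0196 + 0.0064 + 0.0081 + 0.0484 + 0.0081 + 0.0025 + 0.0121 + 0.0484 = 0.1536
B_II = 1 / 0.1536 = 6.5104
Σp_IVᵢ² = 0.18² + 0.16² + 0.23² + 0.03² + 0.02² + 0.08² + 0.11² + 0.19² = 0.0324 + 0.0256 + 0.0529 + 0.0009 + 0.0004 + 0.0064 + 0.0121 + 0.0361 = 0.1668
B_IV = 1 / 0.1668 = 5.9952
Σp_Iᵢ² = 0.02² + 0.31² + 0.02² + 0.26² + 0.33² + 0.02² + 0.02² + 0.02² = 0.0004 + 0.0961 + 0.0004 + 0.0676 + 0.1089 + 0.0004 + 0.0004 + 0.0004 = 0.2746
B_I = 1 / 0.2746 = 3.6417
Highest B → broadest niche (most generalist): morphospecies II (B = 6.51).

morphospecies II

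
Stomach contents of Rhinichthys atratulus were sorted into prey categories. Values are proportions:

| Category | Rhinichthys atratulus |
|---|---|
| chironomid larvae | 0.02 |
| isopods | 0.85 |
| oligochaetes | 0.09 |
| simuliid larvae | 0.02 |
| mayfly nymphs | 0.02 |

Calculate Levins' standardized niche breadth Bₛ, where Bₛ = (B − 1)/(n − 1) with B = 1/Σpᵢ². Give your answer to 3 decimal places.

0.092

Σpᵢ² = 0.02² + 0.85² + 0.09² + 0.02² + 0.02² = 0.0004 + 0.7225 + 0.0081 + 0.0004 + 0.0004 = 0.7318
B = 1 / 0.7318 = 1.36649
Bₛ = (B − 1)/(n − 1) = (1.36649 − 1)/(5 − 1) = 0.36649/4 = 0.09162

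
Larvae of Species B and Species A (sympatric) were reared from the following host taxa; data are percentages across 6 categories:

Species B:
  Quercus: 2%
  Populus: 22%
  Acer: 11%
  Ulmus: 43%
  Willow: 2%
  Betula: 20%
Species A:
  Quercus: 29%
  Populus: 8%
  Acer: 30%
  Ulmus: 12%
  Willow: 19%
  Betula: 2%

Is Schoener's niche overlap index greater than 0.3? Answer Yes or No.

Convert percentages to proportions (divide by 100).
Σ|p₁ᵢ − p₂ᵢ| = 0.27 + 0.14 + 0.19 + 0.31 + 0.17 + 0.18 = 1.26
D = 1 − ½ × 1.26 = 1 − 0.630 = 0.3700
D = 0.3700 > 0.3 → Yes.

Yes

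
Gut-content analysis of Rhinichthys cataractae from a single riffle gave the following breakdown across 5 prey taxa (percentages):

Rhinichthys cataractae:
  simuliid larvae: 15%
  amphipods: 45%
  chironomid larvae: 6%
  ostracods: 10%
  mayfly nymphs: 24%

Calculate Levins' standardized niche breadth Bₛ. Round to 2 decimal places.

Convert percentages to proportions (divide by 100).
Σpᵢ² = 0.15² + 0.45² + 0.06² + 0.10² + 0.24² = 0.0225 + 0.2025 + 0.0036 + 0.0100 + 0.0576 = 0.2962
B = 1 / 0.2962 = 3.3761
Bₛ = (B − 1)/(n − 1) = (3.3761 − 1)/(5 − 1) = 2.3761/4 = 0.5940

0.59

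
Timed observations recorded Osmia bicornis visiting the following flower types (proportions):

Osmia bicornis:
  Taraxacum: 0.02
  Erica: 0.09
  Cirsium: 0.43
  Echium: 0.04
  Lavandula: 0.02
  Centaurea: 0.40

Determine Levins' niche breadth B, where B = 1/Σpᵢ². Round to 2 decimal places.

Σpᵢ² = 0.02² + 0.09² + 0.43² + 0.04² + 0.02² + 0.40² = 0.0004 + 0.0081 + 0.1849 + 0.0016 + 0.0004 + 0.1600 = 0.3554
B = 1 / 0.3554 = 2.8137

2.81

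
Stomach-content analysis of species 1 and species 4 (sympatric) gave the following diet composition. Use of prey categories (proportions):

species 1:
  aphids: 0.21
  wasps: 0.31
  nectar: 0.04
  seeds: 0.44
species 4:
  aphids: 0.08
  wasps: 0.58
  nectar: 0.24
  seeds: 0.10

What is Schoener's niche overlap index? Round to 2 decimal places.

Σ|p₁ᵢ − p₂ᵢ| = 0.13 + 0.27 + 0.20 + 0.34 = 0.94
D = 1 − ½ × 0.94 = 1 − 0.470 = 0.5300

0.53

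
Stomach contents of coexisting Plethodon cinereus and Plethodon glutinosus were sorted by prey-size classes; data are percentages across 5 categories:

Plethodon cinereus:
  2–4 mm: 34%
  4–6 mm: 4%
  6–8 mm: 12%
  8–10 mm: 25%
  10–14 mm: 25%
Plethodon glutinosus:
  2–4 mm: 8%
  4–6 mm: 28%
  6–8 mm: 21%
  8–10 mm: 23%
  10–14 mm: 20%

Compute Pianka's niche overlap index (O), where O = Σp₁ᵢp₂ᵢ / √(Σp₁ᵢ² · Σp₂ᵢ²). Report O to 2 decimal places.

0.72

Convert percentages to proportions (divide by 100).
Σ p₁ᵢp₂ᵢ = 0.0272 + 0.0112 + 0.0252 + 0.0575 + 0.0500 = 0.1711
Σp_1ᵢ² = 0.34² + 0.04² + 0.12² + 0.25² + 0.25² = 0.1156 + 0.0016 + 0.0144 + 0.0625 + 0.0625 = 0.2566
Σp_2ᵢ² = 0.08² + 0.28² + 0.21² + 0.23² + 0.20² = 0.0064 + 0.0784 + 0.0441 + 0.0529 + 0.0400 = 0.2218
O = 0.1711 / √(0.2566 × 0.2218) = 0.1711 / 0.23857 = 0.7172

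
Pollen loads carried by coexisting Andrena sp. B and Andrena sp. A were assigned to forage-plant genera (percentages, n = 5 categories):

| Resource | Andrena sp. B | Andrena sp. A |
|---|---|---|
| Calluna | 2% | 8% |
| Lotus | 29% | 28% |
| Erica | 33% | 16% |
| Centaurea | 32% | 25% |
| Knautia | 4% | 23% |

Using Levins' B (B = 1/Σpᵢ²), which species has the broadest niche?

Convert percentages to proportions (divide by 100).
Σp_Bᵢ² = 0.02² + 0.29² + 0.33² + 0.32² + 0.04² = 0.0004 + 0.0841 + 0.1089 + 0.1024 + 0.0016 = 0.2974
B_B = 1 / 0.2974 = 3.3625
Σp_Aᵢ² = 0.08² + 0.28² + 0.16² + 0.25² + 0.23² = 0.0064 + 0.0784 + 0.0256 + 0.0625 + 0.0529 = 0.2258
B_A = 1 / 0.2258 = 4.4287
Highest B → broadest niche (most generalist): Andrena sp. A (B = 4.43).

Andrena sp. A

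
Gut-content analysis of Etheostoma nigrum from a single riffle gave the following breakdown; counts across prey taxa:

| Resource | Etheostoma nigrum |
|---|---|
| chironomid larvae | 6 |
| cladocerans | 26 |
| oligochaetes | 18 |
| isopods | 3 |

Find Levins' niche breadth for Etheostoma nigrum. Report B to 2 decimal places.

2.69

Proportions for Etheostoma nigrum (n=53): 6/53=0.1132, 26/53=0.4906, 18/53=0.3396, 3/53=0.0566
Σpᵢ² = 0.1132² + 0.4906² + 0.3396² + 0.0566² = 0.012814 + 0.240688 + 0.115328 + 0.003204 = 0.372034
B = 1 / 0.372034 = 2.6879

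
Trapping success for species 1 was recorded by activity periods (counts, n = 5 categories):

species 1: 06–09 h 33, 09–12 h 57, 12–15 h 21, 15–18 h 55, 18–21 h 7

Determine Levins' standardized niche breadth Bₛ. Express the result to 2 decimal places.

0.70

Proportions for species 1 (n=173): 33/173=0.1908, 57/173=0.3295, 21/173=0.1214, 55/173=0.3179, 7/173=0.0405
Σpᵢ² = 0.1908² + 0.3295² + 0.1214² + 0.3179² + 0.0405² = 0.036405 + 0.108570 + 0.014738 + 0.101060 + 0.001640 = 0.262413
B = 1 / 0.262413 = 3.8108
Bₛ = (B − 1)/(n − 1) = (3.8108 − 1)/(5 − 1) = 2.8108/4 = 0.7027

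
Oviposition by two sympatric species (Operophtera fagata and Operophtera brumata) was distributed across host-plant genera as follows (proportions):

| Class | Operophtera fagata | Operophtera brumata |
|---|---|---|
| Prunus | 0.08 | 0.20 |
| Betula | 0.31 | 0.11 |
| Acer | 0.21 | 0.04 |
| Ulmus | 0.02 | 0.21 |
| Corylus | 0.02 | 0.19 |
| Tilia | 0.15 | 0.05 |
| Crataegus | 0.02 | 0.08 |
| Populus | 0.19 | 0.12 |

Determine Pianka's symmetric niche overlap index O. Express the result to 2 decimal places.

0.55

Σ p₁ᵢp₂ᵢ = 0.0160 + 0.0341 + 0.0084 + 0.0042 + 0.0038 + 0.0075 + 0.0016 + 0.0228 = 0.0984
Σp_1ᵢ² = 0.08² + 0.31² + 0.21² + 0.02² + 0.02² + 0.15² + 0.02² + 0.19² = 0.0064 + 0.0961 + 0.0441 + 0.0004 + 0.0004 + 0.0225 + 0.0004 + 0.0361 = 0.2064
Σp_2ᵢ² = 0.20² + 0.11² + 0.04² + 0.21² + 0.19² + 0.05² + 0.08² + 0.12² = 0.0400 + 0.0121 + 0.0016 + 0.0441 + 0.0361 + 0.0025 + 0.0064 + 0.0144 = 0.1572
O = 0.0984 / √(0.2064 × 0.1572) = 0.0984 / 0.18013 = 0.5463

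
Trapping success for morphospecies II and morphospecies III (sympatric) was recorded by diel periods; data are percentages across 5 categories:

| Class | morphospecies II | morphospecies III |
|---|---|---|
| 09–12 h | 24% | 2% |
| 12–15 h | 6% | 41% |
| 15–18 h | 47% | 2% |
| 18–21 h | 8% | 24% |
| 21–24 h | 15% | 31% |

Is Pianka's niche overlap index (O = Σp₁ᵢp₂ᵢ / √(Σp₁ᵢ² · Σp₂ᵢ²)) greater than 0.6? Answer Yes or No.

Convert percentages to proportions (divide by 100).
Σ p₁ᵢp₂ᵢ = 0.0048 + 0.0246 + 0.0094 + 0.0192 + 0.0465 = 0.1045
Σp_1ᵢ² = 0.24² + 0.06² + 0.47² + 0.08² + 0.15² = 0.0576 + 0.0036 + 0.2209 + 0.0064 + 0.0225 = 0.3110
Σp_2ᵢ² = 0.02² + 0.41² + 0.02² + 0.24² + 0.31² = 0.0004 + 0.1681 + 0.0004 + 0.0576 + 0.0961 = 0.3226
O = 0.1045 / √(0.3110 × 0.3226) = 0.1045 / 0.31675 = 0.3299
O = 0.3299 < 0.6 → No.

No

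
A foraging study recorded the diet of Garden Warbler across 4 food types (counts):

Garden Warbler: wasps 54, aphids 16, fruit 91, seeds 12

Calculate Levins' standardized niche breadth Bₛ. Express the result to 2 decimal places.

0.53

Proportions for Garden Warbler (n=173): 54/173=0.3121, 16/173=0.0925, 91/173=0.5260, 12/173=0.0694
Σpᵢ² = 0.3121² + 0.0925² + 0.5260² + 0.0694² = 0.097406 + 0.008556 + 0.276676 + 0.004816 = 0.387454
B = 1 / 0.387454 = 2.5810
Bₛ = (B − 1)/(n − 1) = (2.5810 − 1)/(4 − 1) = 1.5810/3 = 0.5270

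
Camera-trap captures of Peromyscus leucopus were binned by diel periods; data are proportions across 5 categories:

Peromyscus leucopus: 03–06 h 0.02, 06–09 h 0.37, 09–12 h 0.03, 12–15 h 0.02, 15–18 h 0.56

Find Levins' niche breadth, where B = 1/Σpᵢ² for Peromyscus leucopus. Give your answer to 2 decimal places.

Σpᵢ² = 0.02² + 0.37² + 0.03² + 0.02² + 0.56² = 0.0004 + 0.1369 + 0.0009 + 0.0004 + 0.3136 = 0.4522
B = 1 / 0.4522 = 2.2114

2.21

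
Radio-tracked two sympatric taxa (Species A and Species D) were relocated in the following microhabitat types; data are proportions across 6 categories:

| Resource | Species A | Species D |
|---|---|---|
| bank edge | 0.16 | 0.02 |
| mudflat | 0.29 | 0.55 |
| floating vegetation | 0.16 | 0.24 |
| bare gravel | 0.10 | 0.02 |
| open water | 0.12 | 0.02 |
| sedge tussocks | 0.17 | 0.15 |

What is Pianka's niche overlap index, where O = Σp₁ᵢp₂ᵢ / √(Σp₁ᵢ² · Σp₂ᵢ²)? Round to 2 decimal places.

Σ p₁ᵢp₂ᵢ = 0.0032 + 0.1595 + 0.0384 + 0.0020 + 0.0024 + 0.0255 = 0.2310
Σp_1ᵢ² = 0.16² + 0.29² + 0.16² + 0.10² + 0.12² + 0.17² = 0.0256 + 0.0841 + 0.0256 + 0.0100 + 0.0144 + 0.0289 = 0.1886
Σp_2ᵢ² = 0.02² + 0.55² + 0.24² + 0.02² + 0.02² + 0.15² = 0.0004 + 0.3025 + 0.0576 + 0.0004 + 0.0004 + 0.0225 = 0.3838
O = 0.2310 / √(0.1886 × 0.3838) = 0.2310 / 0.26904 = 0.8586

0.86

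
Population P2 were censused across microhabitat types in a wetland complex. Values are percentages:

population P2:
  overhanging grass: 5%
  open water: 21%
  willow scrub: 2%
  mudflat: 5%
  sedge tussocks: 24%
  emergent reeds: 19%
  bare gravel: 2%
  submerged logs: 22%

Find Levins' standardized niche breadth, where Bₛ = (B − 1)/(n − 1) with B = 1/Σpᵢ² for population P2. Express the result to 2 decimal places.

0.60

Convert percentages to proportions (divide by 100).
Σpᵢ² = 0.05² + 0.21² + 0.02² + 0.05² + 0.24² + 0.19² + 0.02² + 0.22² = 0.0025 + 0.0441 + 0.0004 + 0.0025 + 0.0576 + 0.0361 + 0.0004 + 0.0484 = 0.1920
B = 1 / 0.1920 = 5.2083
Bₛ = (B − 1)/(n − 1) = (5.2083 − 1)/(8 − 1) = 4.2083/7 = 0.6012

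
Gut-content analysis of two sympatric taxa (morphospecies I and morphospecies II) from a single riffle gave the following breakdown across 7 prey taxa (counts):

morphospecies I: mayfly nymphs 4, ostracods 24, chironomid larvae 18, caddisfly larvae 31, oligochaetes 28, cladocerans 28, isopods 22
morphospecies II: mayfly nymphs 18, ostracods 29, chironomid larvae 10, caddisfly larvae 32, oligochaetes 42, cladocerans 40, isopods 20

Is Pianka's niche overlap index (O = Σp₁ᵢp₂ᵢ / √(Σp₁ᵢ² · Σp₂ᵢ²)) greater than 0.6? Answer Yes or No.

Proportions for morphospecies I (n=155): 4/155=0.0258, 24/155=0.1548, 18/155=0.1161, 31/155=0.2000, 28/155=0.1806, 28/155=0.1806, 22/155=0.1419
Proportions for morphospecies II (n=191): 18/191=0.0942, 29/191=0.1518, 10/191=0.0524, 32/191=0.1675, 42/191=0.2199, 40/191=0.2094, 20/191=0.1047
Σ p₁ᵢp₂ᵢ = 0.002430 + 0.023499 + 0.006084 + 0.033500 + 0.039714 + 0.037818 + 0.014857 = 0.157902
Σp_1ᵢ² = 0.0258² + 0.1548² + 0.1161² + 0.2000² + 0.1806² + 0.1806² + 0.1419² = 0.000666 + 0.023963 + 0.013479 + 0.040000 + 0.032616 + 0.032616 + 0.020136 = 0.163476
Σp_2ᵢ² = 0.0942² + 0.1518² + 0.0524² + 0.1675² + 0.2199² + 0.2094² + 0.1047² = 0.008874 + 0.023043 + 0.002746 + 0.028056 + 0.048356 + 0.043848 + 0.010962 = 0.165885
O = 0.157902 / √(0.163476 × 0.165885) = 0.157902 / 0.1646761 = 0.9589
O = 0.9589 > 0.6 → Yes.

Yes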